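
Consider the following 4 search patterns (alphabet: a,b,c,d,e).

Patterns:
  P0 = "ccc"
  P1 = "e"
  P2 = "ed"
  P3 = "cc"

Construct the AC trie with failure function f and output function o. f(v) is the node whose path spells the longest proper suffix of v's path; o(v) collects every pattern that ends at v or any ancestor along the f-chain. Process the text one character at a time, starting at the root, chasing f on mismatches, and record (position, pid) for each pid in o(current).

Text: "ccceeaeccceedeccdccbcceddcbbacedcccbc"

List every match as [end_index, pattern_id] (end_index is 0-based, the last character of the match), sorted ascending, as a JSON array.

Build:
Trie nodes:
  n0 'ε': c→1 e→4
  n1 'c': c→2
  n2 'cc': c→3  ←P3
  n3 'ccc': ·  ←P0
  n4 'e': d→5  ←P1
  n5 'ed': ·  ←P2

BFS fail/out derivation:
  n1('c'): parent n0 fail=0; on 'c' 0 → fail=0;  out ∅∪∅=∅
  n4('e'): parent n0 fail=0; on 'e' 0 → fail=0;  out {1}∪∅={1}
  n2('cc'): parent n1 fail=0; on 'c' 0 → fail=1;  out {3}∪∅={3}
  n5('ed'): parent n4 fail=0; on 'd' 0 → fail=0;  out {2}∪∅={2}
  n3('ccc'): parent n2 fail=1; on 'c' 1 → fail=2;  out {0}∪{3}={0,3}

Scan:
pos 0 'c': at 1
pos 1 'c': at 2  ** P3@[0:1]
pos 2 'c': at 3  ** P0@[0:2],P3@[1:2]
pos 3 'e': at 4 (fail-walked)  ** P1@[3:3]
pos 4 'e': at 4 (fail-walked)  ** P1@[4:4]
pos 5 'a': at 0 (fail-walked)
pos 6 'e': at 4  ** P1@[6:6]
pos 7 'c': at 1 (fail-walked)
pos 8 'c': at 2  ** P3@[7:8]
pos 9 'c': at 3  ** P0@[7:9],P3@[8:9]
pos 10 'e': at 4 (fail-walked)  ** P1@[10:10]
pos 11 'e': at 4 (fail-walked)  ** P1@[11:11]
pos 12 'd': at 5  ** P2@[11:12]
pos 13 'e': at 4 (fail-walked)  ** P1@[13:13]
pos 14 'c': at 1 (fail-walked)
pos 15 'c': at 2  ** P3@[14:15]
pos 16 'd': at 0 (fail-walked)
pos 17 'c': at 1
pos 18 'c': at 2  ** P3@[17:18]
pos 19 'b': at 0 (fail-walked)
pos 20 'c': at 1
pos 21 'c': at 2  ** P3@[20:21]
pos 22 'e': at 4 (fail-walked)  ** P1@[22:22]
pos 23 'd': at 5  ** P2@[22:23]
pos 24 'd': at 0 (fail-walked)
pos 25 'c': at 1
pos 26 'b': at 0 (fail-walked)
pos 27 'b': at 0
pos 28 'a': at 0
pos 29 'c': at 1
pos 30 'e': at 4 (fail-walked)  ** P1@[30:30]
pos 31 'd': at 5  ** P2@[30:31]
pos 32 'c': at 1 (fail-walked)
pos 33 'c': at 2  ** P3@[32:33]
pos 34 'c': at 3  ** P0@[32:34],P3@[33:34]
pos 35 'b': at 0 (fail-walked)
pos 36 'c': at 1

Matches: [[1,3],[2,0],[2,3],[3,1],[4,1],[6,1],[8,3],[9,0],[9,3],[10,1],[11,1],[12,2],[13,1],[15,3],[18,3],[21,3],[22,1],[23,2],[30,1],[31,2],[33,3],[34,0],[34,3]]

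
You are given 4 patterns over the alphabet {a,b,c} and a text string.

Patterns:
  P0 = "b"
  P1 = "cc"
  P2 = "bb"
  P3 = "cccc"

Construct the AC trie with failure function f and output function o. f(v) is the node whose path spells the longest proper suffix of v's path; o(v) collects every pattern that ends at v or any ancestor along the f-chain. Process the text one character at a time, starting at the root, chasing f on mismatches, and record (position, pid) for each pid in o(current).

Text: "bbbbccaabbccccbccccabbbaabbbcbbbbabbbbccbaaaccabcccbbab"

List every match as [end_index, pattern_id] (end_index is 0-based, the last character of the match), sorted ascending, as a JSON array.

Build automaton:
Trie (insert patterns):
  n0 'ε': b→1 c→2
  n1 'b': b→4  [P0 ends]
  n2 'c': c→3
  n3 'cc': c→5  [P1 ends]
  n4 'bb': ·  [P2 ends]
  n5 'ccc': c→6
  n6 'cccc': ·  [P3 ends]

Failure links (BFS by depth):
  n1('b'): parent n0 fail=0; on 'b' 0 → fail=0;  out {0}∪∅={0}
  n2('c'): parent n0 fail=0; on 'c' 0 → fail=0;  out ∅∪∅=∅
  n3('cc'): parent n2 fail=0; on 'c' 0 → fail=2;  out {1}∪∅={1}
  n4('bb'): parent n1 fail=0; on 'b' 0 → fail=1;  out {2}∪{0}={0,2}
  n5('ccc'): parent n3 fail=2; on 'c' 2 → fail=3;  out ∅∪{1}={1}
  n6('cccc'): parent n5 fail=3; on 'c' 3 → fail=5;  out {3}∪{1}={1,3}

Run:
i=0 'b': node 0→1  → match P0@[0:0]
i=1 'b': node 1→4  → match P0@[1:1],P2@[0:1]
i=2 'b': node 4→4 (fail-walked)  → match P0@[2:2],P2@[1:2]
i=3 'b': node 4→4 (fail-walked)  → match P0@[3:3],P2@[2:3]
i=4 'c': node 4→2 (fail-walked)
i=5 'c': node 2→3  → match P1@[4:5]
i=6 'a': node 3→0 (fail-walked)
i=7 'a': node 0→0
i=8 'b': node 0→1  → match P0@[8:8]
i=9 'b': node 1→4  → match P0@[9:9],P2@[8:9]
i=10 'c': node 4→2 (fail-walked)
i=11 'c': node 2→3  → match P1@[10:11]
i=12 'c': node 3→5  → match P1@[11:12]
i=13 'c': node 5→6  → match P1@[12:13],P3@[10:13]
i=14 'b': node 6→1 (fail-walked)  → match P0@[14:14]
i=15 'c': node 1→2 (fail-walked)
i=16 'c': node 2→3  → match P1@[15:16]
i=17 'c': node 3→5  → match P1@[16:17]
i=18 'c': node 5→6  → match P1@[17:18],P3@[15:18]
i=19 'a': node 6→0 (fail-walked)
i=20 'b': node 0→1  → match P0@[20:20]
i=21 'b': node 1→4  → match P0@[21:21],P2@[20:21]
i=22 'b': node 4→4 (fail-walked)  → match P0@[22:22],P2@[21:22]
i=23 'a': node 4→0 (fail-walked)
i=24 'a': node 0→0
i=25 'b': node 0→1  → match P0@[25:25]
i=26 'b': node 1→4  → match P0@[26:26],P2@[25:26]
i=27 'b': node 4→4 (fail-walked)  → match P0@[27:27],P2@[26:27]
i=28 'c': node 4→2 (fail-walked)
i=29 'b': node 2→1 (fail-walked)  → match P0@[29:29]
i=30 'b': node 1→4  → match P0@[30:30],P2@[29:30]
i=31 'b': node 4→4 (fail-walked)  → match P0@[31:31],P2@[30:31]
i=32 'b': node 4→4 (fail-walked)  → match P0@[32:32],P2@[31:32]
i=33 'a': node 4→0 (fail-walked)
i=34 'b': node 0→1  → match P0@[34:34]
i=35 'b': node 1→4  → match P0@[35:35],P2@[34:35]
i=36 'b': node 4→4 (fail-walked)  → match P0@[36:36],P2@[35:36]
i=37 'b': node 4→4 (fail-walked)  → match P0@[37:37],P2@[36:37]
i=38 'c': node 4→2 (fail-walked)
i=39 'c': node 2→3  → match P1@[38:39]
i=40 'b': node 3→1 (fail-walked)  → match P0@[40:40]
i=41 'a': node 1→0 (fail-walked)
i=42 'a': node 0→0
i=43 'a': node 0→0
i=44 'c': node 0→2
i=45 'c': node 2→3  → match P1@[44:45]
i=46 'a': node 3→0 (fail-walked)
i=47 'b': node 0→1  → match P0@[47:47]
i=48 'c': node 1→2 (fail-walked)
i=49 'c': node 2→3  → match P1@[48:49]
i=50 'c': node 3→5  → match P1@[49:50]
i=51 'b': node 5→1 (fail-walked)  → match P0@[51:51]
i=52 'b': node 1→4  → match P0@[52:52],P2@[51:52]
i=53 'a': node 4→0 (fail-walked)
i=54 'b': node 0→1  → match P0@[54:54]

Matches: [[0,0],[1,0],[1,2],[2,0],[2,2],[3,0],[3,2],[5,1],[8,0],[9,0],[9,2],[11,1],[12,1],[13,1],[13,3],[14,0],[16,1],[17,1],[18,1],[18,3],[20,0],[21,0],[21,2],[22,0],[22,2],[25,0],[26,0],[26,2],[27,0],[27,2],[29,0],[30,0],[30,2],[31,0],[31,2],[32,0],[32,2],[34,0],[35,0],[35,2],[36,0],[36,2],[37,0],[37,2],[39,1],[40,0],[45,1],[47,0],[49,1],[50,1],[51,0],[52,0],[52,2],[54,0]]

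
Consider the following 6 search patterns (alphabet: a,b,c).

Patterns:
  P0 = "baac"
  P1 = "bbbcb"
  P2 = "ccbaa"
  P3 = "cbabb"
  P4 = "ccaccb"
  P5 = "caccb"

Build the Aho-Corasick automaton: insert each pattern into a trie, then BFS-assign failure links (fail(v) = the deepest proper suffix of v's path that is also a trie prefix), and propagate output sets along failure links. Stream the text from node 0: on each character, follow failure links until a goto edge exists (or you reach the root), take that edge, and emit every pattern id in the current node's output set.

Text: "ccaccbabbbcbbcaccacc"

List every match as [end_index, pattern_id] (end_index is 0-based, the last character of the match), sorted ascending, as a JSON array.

Construct AC machine:
Trie nodes:
  0='ε' goto b→1 c→9
  1='b' goto a→2 b→5
  2='ba' goto a→3
  3='baa' goto c→4
  4='baac' goto ·  ←P0
  5='bb' goto b→6
  6='bbb' goto c→7
  7='bbbc' goto b→8
  8='bbbcb' goto ·  ←P1
  9='c' goto a→22 b→14 c→10
  10='cc' goto a→18 b→11
  11='ccb' goto a→12
  12='ccba' goto a→13
  13='ccbaa' goto ·  ←P2
  14='cb' goto a→15
  15='cba' goto b→16
  16='cbab' goto b→17
  17='cbabb' goto ·  ←P3
  18='cca' goto c→19
  19='ccac' goto c→20
  20='ccacc' goto b→21
  21='ccaccb' goto ·  ←P4
  22='ca' goto c→23
  23='cac' goto c→24
  24='cacc' goto b→25
  25='caccb' goto ·  ←P5

BFS fail/out derivation:
  n1('b'): parent n0 fail=0; on 'b' 0 → fail=0;  out ∅∪∅=∅
  n9('c'): parent n0 fail=0; on 'c' 0 → fail=0;  out ∅∪∅=∅
  n2('ba'): parent n1 fail=0; on 'a' 0 → fail=0;  out ∅∪∅=∅
  n5('bb'): parent n1 fail=0; on 'b' 0 → fail=1;  out ∅∪∅=∅
  n10('cc'): parent n9 fail=0; on 'c' 0 → fail=9;  out ∅∪∅=∅
  n14('cb'): parent n9 fail=0; on 'b' 0 → fail=1;  out ∅∪∅=∅
  n22('ca'): parent n9 fail=0; on 'a' 0 → fail=0;  out ∅∪∅=∅
  n3('baa'): parent n2 fail=0; on 'a' 0 → fail=0;  out ∅∪∅=∅
  n6('bbb'): parent n5 fail=1; on 'b' 1 → fail=5;  out ∅∪∅=∅
  n11('ccb'): parent n10 fail=9; on 'b' 9 → fail=14;  out ∅∪∅=∅
  n15('cba'): parent n14 fail=1; on 'a' 1 → fail=2;  out ∅∪∅=∅
  n18('cca'): parent n10 fail=9; on 'a' 9 → fail=22;  out ∅∪∅=∅
  n23('cac'): parent n22 fail=0; on 'c' 0 → fail=9;  out ∅∪∅=∅
  n4('baac'): parent n3 fail=0; on 'c' 0 → fail=9;  out {0}∪∅={0}
  n7('bbbc'): parent n6 fail=5; on 'c' 5→1→0 → fail=9;  out ∅∪∅=∅
  n12('ccba'): parent n11 fail=14; on 'a' 14 → fail=15;  out ∅∪∅=∅
  n16('cbab'): parent n15 fail=2; on 'b' 2→0 → fail=1;  out ∅∪∅=∅
  n19('ccac'): parent n18 fail=22; on 'c' 22 → fail=23;  out ∅∪∅=∅
  n24('cacc'): parent n23 fail=9; on 'c' 9 → fail=10;  out ∅∪∅=∅
  n8('bbbcb'): parent n7 fail=9; on 'b' 9 → fail=14;  out {1}∪∅={1}
  n13('ccbaa'): parent n12 fail=15; on 'a' 15→2 → fail=3;  out {2}∪∅={2}
  n17('cbabb'): parent n16 fail=1; on 'b' 1 → fail=5;  out {3}∪∅={3}
  n20('ccacc'): parent n19 fail=23; on 'c' 23 → fail=24;  out ∅∪∅=∅
  n25('caccb'): parent n24 fail=10; on 'b' 10 → fail=11;  out {5}∪∅={5}
  n21('ccaccb'): parent n20 fail=24; on 'b' 24 → fail=25;  out {4}∪{5}={4,5}

Run:
pos 0 'c': at 9
pos 1 'c': at 10
pos 2 'a': at 18
pos 3 'c': at 19
pos 4 'c': at 20
pos 5 'b': at 21  ** P4@[0:5],P5@[1:5]
pos 6 'a': at 12 (fail-walked)
pos 7 'b': at 16 (fail-walked)
pos 8 'b': at 17  ** P3@[4:8]
pos 9 'b': at 6 (fail-walked)
pos 10 'c': at 7
pos 11 'b': at 8  ** P1@[7:11]
pos 12 'b': at 5 (fail-walked)
pos 13 'c': at 9 (fail-walked)
pos 14 'a': at 22
pos 15 'c': at 23
pos 16 'c': at 24
pos 17 'a': at 18 (fail-walked)
pos 18 'c': at 19
pos 19 'c': at 20

All matches (sorted): [[5,4],[5,5],[8,3],[11,1]]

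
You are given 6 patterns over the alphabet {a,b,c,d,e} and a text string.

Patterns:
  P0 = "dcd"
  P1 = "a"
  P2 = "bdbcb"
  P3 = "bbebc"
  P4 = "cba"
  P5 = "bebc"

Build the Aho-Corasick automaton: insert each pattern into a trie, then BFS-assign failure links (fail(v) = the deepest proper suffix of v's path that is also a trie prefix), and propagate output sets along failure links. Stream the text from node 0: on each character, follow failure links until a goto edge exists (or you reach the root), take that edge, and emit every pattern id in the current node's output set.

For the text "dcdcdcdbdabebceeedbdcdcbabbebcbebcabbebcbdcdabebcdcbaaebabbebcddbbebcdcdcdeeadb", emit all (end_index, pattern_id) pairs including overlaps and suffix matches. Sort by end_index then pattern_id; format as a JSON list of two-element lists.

Construct AC machine:
Trie nodes:
  n0 'ε': a→4 b→5 c→14 d→1
  n1 'd': c→2
  n2 'dc': d→3
  n3 'dcd': ·  ←P0
  n4 'a': ·  ←P1
  n5 'b': b→10 d→6 e→17
  n6 'bd': b→7
  n7 'bdb': c→8
  n8 'bdbc': b→9
  n9 'bdbcb': ·  ←P2
  n10 'bb': e→11
  n11 'bbe': b→12
  n12 'bbeb': c→13
  n13 'bbebc': ·  ←P3
  n14 'c': b→15
  n15 'cb': a→16
  n16 'cba': ·  ←P4
  n17 'be': b→18
  n18 'beb': c→19
  n19 'bebc': ·  ←P5

Failure links (BFS by depth):
  n1('d'): parent n0 fail=0; on 'd' 0 → fail=0;  out ∅∪∅=∅
  n4('a'): parent n0 fail=0; on 'a' 0 → fail=0;  out {1}∪∅={1}
  n5('b'): parent n0 fail=0; on 'b' 0 → fail=0;  out ∅∪∅=∅
  n14('c'): parent n0 fail=0; on 'c' 0 → fail=0;  out ∅∪∅=∅
  n2('dc'): parent n1 fail=0; on 'c' 0 → fail=14;  out ∅∪∅=∅
  n6('bd'): parent n5 fail=0; on 'd' 0 → fail=1;  out ∅∪∅=∅
  n10('bb'): parent n5 fail=0; on 'b' 0 → fail=5;  out ∅∪∅=∅
  n15('cb'): parent n14 fail=0; on 'b' 0 → fail=5;  out ∅∪∅=∅
  n17('be'): parent n5 fail=0; on 'e' 0 → fail=0;  out ∅∪∅=∅
  n3('dcd'): parent n2 fail=14; on 'd' 14→0 → fail=1;  out {0}∪∅={0}
  n7('bdb'): parent n6 fail=1; on 'b' 1→0 → fail=5;  out ∅∪∅=∅
  n11('bbe'): parent n10 fail=5; on 'e' 5 → fail=17;  out ∅∪∅=∅
  n16('cba'): parent n15 fail=5; on 'a' 5→0 → fail=4;  out {4}∪{1}={1,4}
  n18('beb'): parent n17 fail=0; on 'b' 0 → fail=5;  out ∅∪∅=∅
  n8('bdbc'): parent n7 fail=5; on 'c' 5→0 → fail=14;  out ∅∪∅=∅
  n12('bbeb'): parent n11 fail=17; on 'b' 17 → fail=18;  out ∅∪∅=∅
  n19('bebc'): parent n18 fail=5; on 'c' 5→0 → fail=14;  out {5}∪∅={5}
  n9('bdbcb'): parent n8 fail=14; on 'b' 14 → fail=15;  out {2}∪∅={2}
  n13('bbebc'): parent n12 fail=18; on 'c' 18 → fail=19;  out {3}∪{5}={3,5}

Scan:
[0] read 'd'  n0⇒n1
[1] read 'c'  n1⇒n2
[2] read 'd'  n2⇒n3  ** P0@[0:2]
[3] read 'c'  n3⇒n2 (fail-walked)
[4] read 'd'  n2⇒n3  ** P0@[2:4]
[5] read 'c'  n3⇒n2 (fail-walked)
[6] read 'd'  n2⇒n3  ** P0@[4:6]
[7] read 'b'  n3⇒n5 (fail-walked)
[8] read 'd'  n5⇒n6
[9] read 'a'  n6⇒n4 (fail-walked)  ** P1@[9:9]
[10] read 'b'  n4⇒n5 (fail-walked)
[11] read 'e'  n5⇒n17
[12] read 'b'  n17⇒n18
[13] read 'c'  n18⇒n19  ** P5@[10:13]
[14] read 'e'  n19⇒n0 (fail-walked)
[15] read 'e'  n0⇒n0
[16] read 'e'  n0⇒n0
[17] read 'd'  n0⇒n1
[18] read 'b'  n1⇒n5 (fail-walked)
[19] read 'd'  n5⇒n6
[20] read 'c'  n6⇒n2 (fail-walked)
[21] read 'd'  n2⇒n3  ** P0@[19:21]
[22] read 'c'  n3⇒n2 (fail-walked)
[23] read 'b'  n2⇒n15 (fail-walked)
[24] read 'a'  n15⇒n16  ** P1@[24:24],P4@[22:24]
[25] read 'b'  n16⇒n5 (fail-walked)
[26] read 'b'  n5⇒n10
[27] read 'e'  n10⇒n11
[28] read 'b'  n11⇒n12
[29] read 'c'  n12⇒n13  ** P3@[25:29],P5@[26:29]
[30] read 'b'  n13⇒n15 (fail-walked)
[31] read 'e'  n15⇒n17 (fail-walked)
[32] read 'b'  n17⇒n18
[33] read 'c'  n18⇒n19  ** P5@[30:33]
[34] read 'a'  n19⇒n4 (fail-walked)  ** P1@[34:34]
[35] read 'b'  n4⇒n5 (fail-walked)
[36] read 'b'  n5⇒n10
[37] read 'e'  n10⇒n11
[38] read 'b'  n11⇒n12
[39] read 'c'  n12⇒n13  ** P3@[35:39],P5@[36:39]
[40] read 'b'  n13⇒n15 (fail-walked)
[41] read 'd'  n15⇒n6 (fail-walked)
[42] read 'c'  n6⇒n2 (fail-walked)
[43] read 'd'  n2⇒n3  ** P0@[41:43]
[44] read 'a'  n3⇒n4 (fail-walked)  ** P1@[44:44]
[45] read 'b'  n4⇒n5 (fail-walked)
[46] read 'e'  n5⇒n17
[47] read 'b'  n17⇒n18
[48] read 'c'  n18⇒n19  ** P5@[45:48]
[49] read 'd'  n19⇒n1 (fail-walked)
[50] read 'c'  n1⇒n2
[51] read 'b'  n2⇒n15 (fail-walked)
[52] read 'a'  n15⇒n16  ** P1@[52:52],P4@[50:52]
[53] read 'a'  n16⇒n4 (fail-walked)  ** P1@[53:53]
[54] read 'e'  n4⇒n0 (fail-walked)
[55] read 'b'  n0⇒n5
[56] read 'a'  n5⇒n4 (fail-walked)  ** P1@[56:56]
[57] read 'b'  n4⇒n5 (fail-walked)
[58] read 'b'  n5⇒n10
[59] read 'e'  n10⇒n11
[60] read 'b'  n11⇒n12
[61] read 'c'  n12⇒n13  ** P3@[57:61],P5@[58:61]
[62] read 'd'  n13⇒n1 (fail-walked)
[63] read 'd'  n1⇒n1 (fail-walked)
[64] read 'b'  n1⇒n5 (fail-walked)
[65] read 'b'  n5⇒n10
[66] read 'e'  n10⇒n11
[67] read 'b'  n11⇒n12
[68] read 'c'  n12⇒n13  ** P3@[64:68],P5@[65:68]
[69] read 'd'  n13⇒n1 (fail-walked)
[70] read 'c'  n1⇒n2
[71] read 'd'  n2⇒n3  ** P0@[69:71]
[72] read 'c'  n3⇒n2 (fail-walked)
[73] read 'd'  n2⇒n3  ** P0@[71:73]
[74] read 'e'  n3⇒n0 (fail-walked)
[75] read 'e'  n0⇒n0
[76] read 'a'  n0⇒n4  ** P1@[76:76]
[77] read 'd'  n4⇒n1 (fail-walked)
[78] read 'b'  n1⇒n5 (fail-walked)

Result: [[2,0],[4,0],[6,0],[9,1],[13,5],[21,0],[24,1],[24,4],[29,3],[29,5],[33,5],[34,1],[39,3],[39,5],[43,0],[44,1],[48,5],[52,1],[52,4],[53,1],[56,1],[61,3],[61,5],[68,3],[68,5],[71,0],[73,0],[76,1]]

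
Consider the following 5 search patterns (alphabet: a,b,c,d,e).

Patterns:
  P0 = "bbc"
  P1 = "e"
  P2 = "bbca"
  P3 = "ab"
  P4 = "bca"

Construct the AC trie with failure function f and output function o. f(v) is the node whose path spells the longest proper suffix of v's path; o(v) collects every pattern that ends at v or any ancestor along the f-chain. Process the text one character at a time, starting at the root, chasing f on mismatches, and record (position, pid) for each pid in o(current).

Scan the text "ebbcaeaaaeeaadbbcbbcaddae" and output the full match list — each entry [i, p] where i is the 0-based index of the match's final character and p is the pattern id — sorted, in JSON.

Construct AC machine:
Trie nodes:
  n0 'ε': a→6 b→1 e→4
  n1 'b': b→2 c→8
  n2 'bb': c→3
  n3 'bbc': a→5  ←P0
  n4 'e': ·  ←P1
  n5 'bbca': ·  ←P2
  n6 'a': b→7
  n7 'ab': ·  ←P3
  n8 'bc': a→9
  n9 'bca': ·  ←P4

Failure links (BFS by depth):
  n1('b'): parent n0 fail=0; on 'b' 0 → fail=0;  out ∅∪∅=∅
  n4('e'): parent n0 fail=0; on 'e' 0 → fail=0;  out {1}∪∅={1}
  n6('a'): parent n0 fail=0; on 'a' 0 → fail=0;  out ∅∪∅=∅
  n2('bb'): parent n1 fail=0; on 'b' 0 → fail=1;  out ∅∪∅=∅
  n7('ab'): parent n6 fail=0; on 'b' 0 → fail=1;  out {3}∪∅={3}
  n8('bc'): parent n1 fail=0; on 'c' 0 → fail=0;  out ∅∪∅=∅
  n3('bbc'): parent n2 fail=1; on 'c' 1 → fail=8;  out {0}∪∅={0}
  n9('bca'): parent n8 fail=0; on 'a' 0 → fail=6;  out {4}∪∅={4}
  n5('bbca'): parent n3 fail=8; on 'a' 8 → fail=9;  out {2}∪{4}={2,4}

Scan:
pos 0 'e': at 4  → match P1@[0:0]
pos 1 'b': at 1 (fail-walked)
pos 2 'b': at 2
pos 3 'c': at 3  → match P0@[1:3]
pos 4 'a': at 5  → match P2@[1:4],P4@[2:4]
pos 5 'e': at 4 (fail-walked)  → match P1@[5:5]
pos 6 'a': at 6 (fail-walked)
pos 7 'a': at 6 (fail-walked)
pos 8 'a': at 6 (fail-walked)
pos 9 'e': at 4 (fail-walked)  → match P1@[9:9]
pos 10 'e': at 4 (fail-walked)  → match P1@[10:10]
pos 11 'a': at 6 (fail-walked)
pos 12 'a': at 6 (fail-walked)
pos 13 'd': at 0 (fail-walked)
pos 14 'b': at 1
pos 15 'b': at 2
pos 16 'c': at 3  → match P0@[14:16]
pos 17 'b': at 1 (fail-walked)
pos 18 'b': at 2
pos 19 'c': at 3  → match P0@[17:19]
pos 20 'a': at 5  → match P2@[17:20],P4@[18:20]
pos 21 'd': at 0 (fail-walked)
pos 22 'd': at 0
pos 23 'a': at 6
pos 24 'e': at 4 (fail-walked)  → match P1@[24:24]

Matches: [[0,1],[3,0],[4,2],[4,4],[5,1],[9,1],[10,1],[16,0],[19,0],[20,2],[20,4],[24,1]]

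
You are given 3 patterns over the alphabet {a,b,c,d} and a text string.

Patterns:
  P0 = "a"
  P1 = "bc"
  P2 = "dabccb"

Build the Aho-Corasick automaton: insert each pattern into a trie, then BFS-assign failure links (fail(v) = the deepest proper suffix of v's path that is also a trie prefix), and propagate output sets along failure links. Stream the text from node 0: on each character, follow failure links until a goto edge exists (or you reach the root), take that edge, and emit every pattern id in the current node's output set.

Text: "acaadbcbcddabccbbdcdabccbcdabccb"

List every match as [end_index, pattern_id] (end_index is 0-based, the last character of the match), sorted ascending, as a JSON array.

Build automaton:
Trie nodes:
  n0 'ε': a→1 b→2 d→4
  n1 'a': ·  [P0 ends]
  n2 'b': c→3
  n3 'bc': ·  [P1 ends]
  n4 'd': a→5
  n5 'da': b→6
  n6 'dab': c→7
  n7 'dabc': c→8
  n8 'dabcc': b→9
  n9 'dabccb': ·  [P2 ends]

BFS fail/out derivation:
  n1('a'): parent n0 fail=0; on 'a' 0 → fail=0;  out {0}∪∅={0}
  n2('b'): parent n0 fail=0; on 'b' 0 → fail=0;  out ∅∪∅=∅
  n4('d'): parent n0 fail=0; on 'd' 0 → fail=0;  out ∅∪∅=∅
  n3('bc'): parent n2 fail=0; on 'c' 0 → fail=0;  out {1}∪∅={1}
  n5('da'): parent n4 fail=0; on 'a' 0 → fail=1;  out ∅∪{0}={0}
  n6('dab'): parent n5 fail=1; on 'b' 1→0 → fail=2;  out ∅∪∅=∅
  n7('dabc'): parent n6 fail=2; on 'c' 2 → fail=3;  out ∅∪{1}={1}
  n8('dabcc'): parent n7 fail=3; on 'c' 3→0 → fail=0;  out ∅∪∅=∅
  n9('dabccb'): parent n8 fail=0; on 'b' 0 → fail=2;  out {2}∪∅={2}

Scan:
[0] read 'a'  n0⇒n1  emit P0@[0:0]
[1] read 'c'  n1⇒n0 ·f
[2] read 'a'  n0⇒n1  emit P0@[2:2]
[3] read 'a'  n1⇒n1 ·f  emit P0@[3:3]
[4] read 'd'  n1⇒n4 ·f
[5] read 'b'  n4⇒n2 ·f
[6] read 'c'  n2⇒n3  emit P1@[5:6]
[7] read 'b'  n3⇒n2 ·f
[8] read 'c'  n2⇒n3  emit P1@[7:8]
[9] read 'd'  n3⇒n4 ·f
[10] read 'd'  n4⇒n4 ·f
[11] read 'a'  n4⇒n5  emit P0@[11:11]
[12] read 'b'  n5⇒n6
[13] read 'c'  n6⇒n7  emit P1@[12:13]
[14] read 'c'  n7⇒n8
[15] read 'b'  n8⇒n9  emit P2@[10:15]
[16] read 'b'  n9⇒n2 ·f
[17] read 'd'  n2⇒n4 ·f
[18] read 'c'  n4⇒n0 ·f
[19] read 'd'  n0⇒n4
[20] read 'a'  n4⇒n5  emit P0@[20:20]
[21] read 'b'  n5⇒n6
[22] read 'c'  n6⇒n7  emit P1@[21:22]
[23] read 'c'  n7⇒n8
[24] read 'b'  n8⇒n9  emit P2@[19:24]
[25] read 'c'  n9⇒n3 ·f  emit P1@[24:25]
[26] read 'd'  n3⇒n4 ·f
[27] read 'a'  n4⇒n5  emit P0@[27:27]
[28] read 'b'  n5⇒n6
[29] read 'c'  n6⇒n7  emit P1@[28:29]
[30] read 'c'  n7⇒n8
[31] read 'b'  n8⇒n9  emit P2@[26:31]

Result: [[0,0],[2,0],[3,0],[6,1],[8,1],[11,0],[13,1],[15,2],[20,0],[22,1],[24,2],[25,1],[27,0],[29,1],[31,2]]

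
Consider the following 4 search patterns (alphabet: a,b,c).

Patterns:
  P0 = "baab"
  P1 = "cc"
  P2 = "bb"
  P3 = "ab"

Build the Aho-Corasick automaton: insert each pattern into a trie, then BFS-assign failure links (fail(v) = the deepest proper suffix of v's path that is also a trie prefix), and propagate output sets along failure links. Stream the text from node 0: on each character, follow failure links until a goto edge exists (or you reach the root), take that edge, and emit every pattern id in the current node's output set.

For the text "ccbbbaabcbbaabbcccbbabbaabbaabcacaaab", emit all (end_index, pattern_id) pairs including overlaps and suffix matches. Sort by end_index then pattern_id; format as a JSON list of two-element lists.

Build:
Trie (insert patterns):
  n0 'ε': a→8 b→1 c→5
  n1 'b': a→2 b→7
  n2 'ba': a→3
  n3 'baa': b→4
  n4 'baab': ·  ←P0
  n5 'c': c→6
  n6 'cc': ·  ←P1
  n7 'bb': ·  ←P2
  n8 'a': b→9
  n9 'ab': ·  ←P3

BFS fail/out derivation:
  n1('b'): parent n0 fail=0; on 'b' 0 → fail=0;  out ∅∪∅=∅
  n5('c'): parent n0 fail=0; on 'c' 0 → fail=0;  out ∅∪∅=∅
  n8('a'): parent n0 fail=0; on 'a' 0 → fail=0;  out ∅∪∅=∅
  n2('ba'): parent n1 fail=0; on 'a' 0 → fail=8;  out ∅∪∅=∅
  n6('cc'): parent n5 fail=0; on 'c' 0 → fail=5;  out {1}∪∅={1}
  n7('bb'): parent n1 fail=0; on 'b' 0 → fail=1;  out {2}∪∅={2}
  n9('ab'): parent n8 fail=0; on 'b' 0 → fail=1;  out {3}∪∅={3}
  n3('baa'): parent n2 fail=8; on 'a' 8→0 → fail=8;  out ∅∪∅=∅
  n4('baab'): parent n3 fail=8; on 'b' 8 → fail=9;  out {0}∪{3}={0,3}

Text stream:
pos 0 'c': at 5
pos 1 'c': at 6  emit P1@[0:1]
pos 2 'b': at 1 ·f
pos 3 'b': at 7  emit P2@[2:3]
pos 4 'b': at 7 ·f  emit P2@[3:4]
pos 5 'a': at 2 ·f
pos 6 'a': at 3
pos 7 'b': at 4  emit P0@[4:7],P3@[6:7]
pos 8 'c': at 5 ·f
pos 9 'b': at 1 ·f
pos 10 'b': at 7  emit P2@[9:10]
pos 11 'a': at 2 ·f
pos 12 'a': at 3
pos 13 'b': at 4  emit P0@[10:13],P3@[12:13]
pos 14 'b': at 7 ·f  emit P2@[13:14]
pos 15 'c': at 5 ·f
pos 16 'c': at 6  emit P1@[15:16]
pos 17 'c': at 6 ·f  emit P1@[16:17]
pos 18 'b': at 1 ·f
pos 19 'b': at 7  emit P2@[18:19]
pos 20 'a': at 2 ·f
pos 21 'b': at 9 ·f  emit P3@[20:21]
pos 22 'b': at 7 ·f  emit P2@[21:22]
pos 23 'a': at 2 ·f
pos 24 'a': at 3
pos 25 'b': at 4  emit P0@[22:25],P3@[24:25]
pos 26 'b': at 7 ·f  emit P2@[25:26]
pos 27 'a': at 2 ·f
pos 28 'a': at 3
pos 29 'b': at 4  emit P0@[26:29],P3@[28:29]
pos 30 'c': at 5 ·f
pos 31 'a': at 8 ·f
pos 32 'c': at 5 ·f
pos 33 'a': at 8 ·f
pos 34 'a': at 8 ·f
pos 35 'a': at 8 ·f
pos 36 'b': at 9  emit P3@[35:36]

Result: [[1,1],[3,2],[4,2],[7,0],[7,3],[10,2],[13,0],[13,3],[14,2],[16,1],[17,1],[19,2],[21,3],[22,2],[25,0],[25,3],[26,2],[29,0],[29,3],[36,3]]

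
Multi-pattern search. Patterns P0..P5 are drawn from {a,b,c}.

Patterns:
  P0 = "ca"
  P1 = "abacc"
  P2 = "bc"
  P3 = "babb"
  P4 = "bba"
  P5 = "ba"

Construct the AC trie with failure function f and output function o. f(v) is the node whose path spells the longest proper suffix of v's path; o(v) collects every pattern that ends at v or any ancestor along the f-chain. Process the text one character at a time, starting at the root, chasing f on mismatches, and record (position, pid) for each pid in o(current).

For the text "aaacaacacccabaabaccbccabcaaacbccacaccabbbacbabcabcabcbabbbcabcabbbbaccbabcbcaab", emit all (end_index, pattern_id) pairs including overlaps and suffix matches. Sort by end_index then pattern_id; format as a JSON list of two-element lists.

Build:
Trie (insert patterns):
  0='ε' goto a→3 b→8 c→1
  1='c' goto a→2
  2='ca' goto ·  ←P0
  3='a' goto b→4
  4='ab' goto a→5
  5='aba' goto c→6
  6='abac' goto c→7
  7='abacc' goto ·  ←P1
  8='b' goto a→10 b→13 c→9
  9='bc' goto ·  ←P2
  10='ba' goto b→11  ←P5
  11='bab' goto b→12
  12='babb' goto ·  ←P3
  13='bb' goto a→14
  14='bba' goto ·  ←P4

Failure links (BFS by depth):
  n1('c'): parent n0 fail=0; on 'c' 0 → fail=0;  out ∅∪∅=∅
  n3('a'): parent n0 fail=0; on 'a' 0 → fail=0;  out ∅∪∅=∅
  n8('b'): parent n0 fail=0; on 'b' 0 → fail=0;  out ∅∪∅=∅
  n2('ca'): parent n1 fail=0; on 'a' 0 → fail=3;  out {0}∪∅={0}
  n4('ab'): parent n3 fail=0; on 'b' 0 → fail=8;  out ∅∪∅=∅
  n9('bc'): parent n8 fail=0; on 'c' 0 → fail=1;  out {2}∪∅={2}
  n10('ba'): parent n8 fail=0; on 'a' 0 → fail=3;  out {5}∪∅={5}
  n13('bb'): parent n8 fail=0; on 'b' 0 → fail=8;  out ∅∪∅=∅
  n5('aba'): parent n4 fail=8; on 'a' 8 → fail=10;  out ∅∪{5}={5}
  n11('bab'): parent n10 fail=3; on 'b' 3 → fail=4;  out ∅∪∅=∅
  n14('bba'): parent n13 fail=8; on 'a' 8 → fail=10;  out {4}∪{5}={4,5}
  n6('abac'): parent n5 fail=10; on 'c' 10→3→0 → fail=1;  out ∅∪∅=∅
  n12('babb'): parent n11 fail=4; on 'b' 4→8 → fail=13;  out {3}∪∅={3}
  n7('abacc'): parent n6 fail=1; on 'c' 1→0 → fail=1;  out {1}∪∅={1}

Text stream:
[0] read 'a'  n0⇒n3
[1] read 'a'  n3⇒n3 (via fail)
[2] read 'a'  n3⇒n3 (via fail)
[3] read 'c'  n3⇒n1 (via fail)
[4] read 'a'  n1⇒n2  emit P0@[3:4]
[5] read 'a'  n2⇒n3 (via fail)
[6] read 'c'  n3⇒n1 (via fail)
[7] read 'a'  n1⇒n2  emit P0@[6:7]
[8] read 'c'  n2⇒n1 (via fail)
[9] read 'c'  n1⇒n1 (via fail)
[10] read 'c'  n1⇒n1 (via fail)
[11] read 'a'  n1⇒n2  emit P0@[10:11]
[12] read 'b'  n2⇒n4 (via fail)
[13] read 'a'  n4⇒n5  emit P5@[12:13]
[14] read 'a'  n5⇒n3 (via fail)
[15] read 'b'  n3⇒n4
[16] read 'a'  n4⇒n5  emit P5@[15:16]
[17] read 'c'  n5⇒n6
[18] read 'c'  n6⇒n7  emit P1@[14:18]
[19] read 'b'  n7⇒n8 (via fail)
[20] read 'c'  n8⇒n9  emit P2@[19:20]
[21] read 'c'  n9⇒n1 (via fail)
[22] read 'a'  n1⇒n2  emit P0@[21:22]
[23] read 'b'  n2⇒n4 (via fail)
[24] read 'c'  n4⇒n9 (via fail)  emit P2@[23:24]
[25] read 'a'  n9⇒n2 (via fail)  emit P0@[24:25]
[26] read 'a'  n2⇒n3 (via fail)
[27] read 'a'  n3⇒n3 (via fail)
[28] read 'c'  n3⇒n1 (via fail)
[29] read 'b'  n1⇒n8 (via fail)
[30] read 'c'  n8⇒n9  emit P2@[29:30]
[31] read 'c'  n9⇒n1 (via fail)
[32] read 'a'  n1⇒n2  emit P0@[31:32]
[33] read 'c'  n2⇒n1 (via fail)
[34] read 'a'  n1⇒n2  emit P0@[33:34]
[35] read 'c'  n2⇒n1 (via fail)
[36] read 'c'  n1⇒n1 (via fail)
[37] read 'a'  n1⇒n2  emit P0@[36:37]
[38] read 'b'  n2⇒n4 (via fail)
[39] read 'b'  n4⇒n13 (via fail)
[40] read 'b'  n13⇒n13 (via fail)
[41] read 'a'  n13⇒n14  emit P4@[39:41],P5@[40:41]
[42] read 'c'  n14⇒n1 (via fail)
[43] read 'b'  n1⇒n8 (via fail)
[44] read 'a'  n8⇒n10  emit P5@[43:44]
[45] read 'b'  n10⇒n11
[46] read 'c'  n11⇒n9 (via fail)  emit P2@[45:46]
[47] read 'a'  n9⇒n2 (via fail)  emit P0@[46:47]
[48] read 'b'  n2⇒n4 (via fail)
[49] read 'c'  n4⇒n9 (via fail)  emit P2@[48:49]
[50] read 'a'  n9⇒n2 (via fail)  emit P0@[49:50]
[51] read 'b'  n2⇒n4 (via fail)
[52] read 'c'  n4⇒n9 (via fail)  emit P2@[51:52]
[53] read 'b'  n9⇒n8 (via fail)
[54] read 'a'  n8⇒n10  emit P5@[53:54]
[55] read 'b'  n10⇒n11
[56] read 'b'  n11⇒n12  emit P3@[53:56]
[57] read 'b'  n12⇒n13 (via fail)
[58] read 'c'  n13⇒n9 (via fail)  emit P2@[57:58]
[59] read 'a'  n9⇒n2 (via fail)  emit P0@[58:59]
[60] read 'b'  n2⇒n4 (via fail)
[61] read 'c'  n4⇒n9 (via fail)  emit P2@[60:61]
[62] read 'a'  n9⇒n2 (via fail)  emit P0@[61:62]
[63] read 'b'  n2⇒n4 (via fail)
[64] read 'b'  n4⇒n13 (via fail)
[65] read 'b'  n13⇒n13 (via fail)
[66] read 'b'  n13⇒n13 (via fail)
[67] read 'a'  n13⇒n14  emit P4@[65:67],P5@[66:67]
[68] read 'c'  n14⇒n1 (via fail)
[69] read 'c'  n1⇒n1 (via fail)
[70] read 'b'  n1⇒n8 (via fail)
[71] read 'a'  n8⇒n10  emit P5@[70:71]
[72] read 'b'  n10⇒n11
[73] read 'c'  n11⇒n9 (via fail)  emit P2@[72:73]
[74] read 'b'  n9⇒n8 (via fail)
[75] read 'c'  n8⇒n9  emit P2@[74:75]
[76] read 'a'  n9⇒n2 (via fail)  emit P0@[75:76]
[77] read 'a'  n2⇒n3 (via fail)
[78] read 'b'  n3⇒n4

Result: [[4,0],[7,0],[11,0],[13,5],[16,5],[18,1],[20,2],[22,0],[24,2],[25,0],[30,2],[32,0],[34,0],[37,0],[41,4],[41,5],[44,5],[46,2],[47,0],[49,2],[50,0],[52,2],[54,5],[56,3],[58,2],[59,0],[61,2],[62,0],[67,4],[67,5],[71,5],[73,2],[75,2],[76,0]]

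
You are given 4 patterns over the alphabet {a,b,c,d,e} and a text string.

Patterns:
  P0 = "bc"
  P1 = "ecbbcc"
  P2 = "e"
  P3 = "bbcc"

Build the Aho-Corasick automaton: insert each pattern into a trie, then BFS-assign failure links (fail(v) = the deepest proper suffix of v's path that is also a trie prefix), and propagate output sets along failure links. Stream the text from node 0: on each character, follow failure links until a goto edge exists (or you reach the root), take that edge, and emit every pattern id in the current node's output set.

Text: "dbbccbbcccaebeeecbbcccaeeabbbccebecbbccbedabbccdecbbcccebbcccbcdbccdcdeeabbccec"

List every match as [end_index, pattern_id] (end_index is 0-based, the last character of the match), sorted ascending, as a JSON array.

Build:
Trie (insert patterns):
  0='ε' goto b→1 e→3
  1='b' goto b→9 c→2
  2='bc' goto ·  ←P0
  3='e' goto c→4  ←P2
  4='ec' goto b→5
  5='ecb' goto b→6
  6='ecbb' goto c→7
  7='ecbbc' goto c→8
  8='ecbbcc' goto ·  ←P1
  9='bb' goto c→10
  10='bbc' goto c→11
  11='bbcc' goto ·  ←P3

BFS fail/out derivation:
  fail(1) 'b': from fail(0)=0 chase 'b': 0 ⇒ 0;  out=∅∪out(0)=∅
  fail(3) 'e': from fail(0)=0 chase 'e': 0 ⇒ 0;  out={2}∪out(0)={2}
  fail(2) 'bc': from fail(1)=0 chase 'c': 0 ⇒ 0;  out={0}∪out(0)={0}
  fail(4) 'ec': from fail(3)=0 chase 'c': 0 ⇒ 0;  out=∅∪out(0)=∅
  fail(9) 'bb': from fail(1)=0 chase 'b': 0 ⇒ 1;  out=∅∪out(1)=∅
  fail(5) 'ecb': from fail(4)=0 chase 'b': 0 ⇒ 1;  out=∅∪out(1)=∅
  fail(10) 'bbc': from fail(9)=1 chase 'c': 1 ⇒ 2;  out=∅∪out(2)={0}
  fail(6) 'ecbb': from fail(5)=1 chase 'b': 1 ⇒ 9;  out=∅∪out(9)=∅
  fail(11) 'bbcc': from fail(10)=2 chase 'c': 2→0 ⇒ 0;  out={3}∪out(0)={3}
  fail(7) 'ecbbc': from fail(6)=9 chase 'c': 9 ⇒ 10;  out=∅∪out(10)={0}
  fail(8) 'ecbbcc': from fail(7)=10 chase 'c': 10 ⇒ 11;  out={1}∪out(11)={1,3}

Text stream:
[0] read 'd'  n0⇒n0
[1] read 'b'  n0⇒n1
[2] read 'b'  n1⇒n9
[3] read 'c'  n9⇒n10  → match P0@[2:3]
[4] read 'c'  n10⇒n11  → match P3@[1:4]
[5] read 'b'  n11⇒n1 ·f
[6] read 'b'  n1⇒n9
[7] read 'c'  n9⇒n10  → match P0@[6:7]
[8] read 'c'  n10⇒n11  → match P3@[5:8]
[9] read 'c'  n11⇒n0 ·f
[10] read 'a'  n0⇒n0
[11] read 'e'  n0⇒n3  → match P2@[11:11]
[12] read 'b'  n3⇒n1 ·f
[13] read 'e'  n1⇒n3 ·f  → match P2@[13:13]
[14] read 'e'  n3⇒n3 ·f  → match P2@[14:14]
[15] read 'e'  n3⇒n3 ·f  → match P2@[15:15]
[16] read 'c'  n3⇒n4
[17] read 'b'  n4⇒n5
[18] read 'b'  n5⇒n6
[19] read 'c'  n6⇒n7  → match P0@[18:19]
[20] read 'c'  n7⇒n8  → match P1@[15:20],P3@[17:20]
[21] read 'c'  n8⇒n0 ·f
[22] read 'a'  n0⇒n0
[23] read 'e'  n0⇒n3  → match P2@[23:23]
[24] read 'e'  n3⇒n3 ·f  → match P2@[24:24]
[25] read 'a'  n3⇒n0 ·f
[26] read 'b'  n0⇒n1
[27] read 'b'  n1⇒n9
[28] read 'b'  n9⇒n9 ·f
[29] read 'c'  n9⇒n10  → match P0@[28:29]
[30] read 'c'  n10⇒n11  → match P3@[27:30]
[31] read 'e'  n11⇒n3 ·f  → match P2@[31:31]
[32] read 'b'  n3⇒n1 ·f
[33] read 'e'  n1⇒n3 ·f  → match P2@[33:33]
[34] read 'c'  n3⇒n4
[35] read 'b'  n4⇒n5
[36] read 'b'  n5⇒n6
[37] read 'c'  n6⇒n7  → match P0@[36:37]
[38] read 'c'  n7⇒n8  → match P1@[33:38],P3@[35:38]
[39] read 'b'  n8⇒n1 ·f
[40] read 'e'  n1⇒n3 ·f  → match P2@[40:40]
[41] read 'd'  n3⇒n0 ·f
[42] read 'a'  n0⇒n0
[43] read 'b'  n0⇒n1
[44] read 'b'  n1⇒n9
[45] read 'c'  n9⇒n10  → match P0@[44:45]
[46] read 'c'  n10⇒n11  → match P3@[43:46]
[47] read 'd'  n11⇒n0 ·f
[48] read 'e'  n0⇒n3  → match P2@[48:48]
[49] read 'c'  n3⇒n4
[50] read 'b'  n4⇒n5
[51] read 'b'  n5⇒n6
[52] read 'c'  n6⇒n7  → match P0@[51:52]
[53] read 'c'  n7⇒n8  → match P1@[48:53],P3@[50:53]
[54] read 'c'  n8⇒n0 ·f
[55] read 'e'  n0⇒n3  → match P2@[55:55]
[56] read 'b'  n3⇒n1 ·f
[57] read 'b'  n1⇒n9
[58] read 'c'  n9⇒n10  → match P0@[57:58]
[59] read 'c'  n10⇒n11  → match P3@[56:59]
[60] read 'c'  n11⇒n0 ·f
[61] read 'b'  n0⇒n1
[62] read 'c'  n1⇒n2  → match P0@[61:62]
[63] read 'd'  n2⇒n0 ·f
[64] read 'b'  n0⇒n1
[65] read 'c'  n1⇒n2  → match P0@[64:65]
[66] read 'c'  n2⇒n0 ·f
[67] read 'd'  n0⇒n0
[68] read 'c'  n0⇒n0
[69] read 'd'  n0⇒n0
[70] read 'e'  n0⇒n3  → match P2@[70:70]
[71] read 'e'  n3⇒n3 ·f  → match P2@[71:71]
[72] read 'a'  n3⇒n0 ·f
[73] read 'b'  n0⇒n1
[74] read 'b'  n1⇒n9
[75] read 'c'  n9⇒n10  → match P0@[74:75]
[76] read 'c'  n10⇒n11  → match P3@[73:76]
[77] read 'e'  n11⇒n3 ·f  → match P2@[77:77]
[78] read 'c'  n3⇒n4

Result: [[3,0],[4,3],[7,0],[8,3],[11,2],[13,2],[14,2],[15,2],[19,0],[20,1],[20,3],[23,2],[24,2],[29,0],[30,3],[31,2],[33,2],[37,0],[38,1],[38,3],[40,2],[45,0],[46,3],[48,2],[52,0],[53,1],[53,3],[55,2],[58,0],[59,3],[62,0],[65,0],[70,2],[71,2],[75,0],[76,3],[77,2]]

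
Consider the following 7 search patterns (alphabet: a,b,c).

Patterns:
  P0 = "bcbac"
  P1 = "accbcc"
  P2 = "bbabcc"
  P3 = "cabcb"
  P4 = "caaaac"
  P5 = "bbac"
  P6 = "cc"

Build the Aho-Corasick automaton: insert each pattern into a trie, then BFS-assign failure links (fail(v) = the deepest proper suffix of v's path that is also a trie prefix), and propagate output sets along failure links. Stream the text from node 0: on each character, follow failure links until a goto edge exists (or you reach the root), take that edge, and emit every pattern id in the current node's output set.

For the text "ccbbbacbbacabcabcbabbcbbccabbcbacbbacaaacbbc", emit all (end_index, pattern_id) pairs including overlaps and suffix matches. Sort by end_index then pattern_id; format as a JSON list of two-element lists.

Build automaton:
Trie nodes:
  n0 'ε': a→6 b→1 c→17
  n1 'b': b→12 c→2
  n2 'bc': b→3
  n3 'bcb': a→4
  n4 'bcba': c→5
  n5 'bcbac': ·  ←P0
  n6 'a': c→7
  n7 'ac': c→8
  n8 'acc': b→9
  n9 'accb': c→10
  n10 'accbc': c→11
  n11 'accbcc': ·  ←P1
  n12 'bb': a→13
  n13 'bba': b→14 c→26
  n14 'bbab': c→15
  n15 'bbabc': c→16
  n16 'bbabcc': ·  ←P2
  n17 'c': a→18 c→27
  n18 'ca': a→22 b→19
  n19 'cab': c→20
  n20 'cabc': b→21
  n21 'cabcb': ·  ←P3
  n22 'caa': a→23
  n23 'caaa': a→24
  n24 'caaaa': c→25
  n25 'caaaac': ·  ←P4
  n26 'bbac': ·  ←P5
  n27 'cc': ·  ←P6

BFS fail/out derivation:
  n1('b'): parent n0 fail=0; on 'b' 0 → fail=0;  out ∅∪∅=∅
  n6('a'): parent n0 fail=0; on 'a' 0 → fail=0;  out ∅∪∅=∅
  n17('c'): parent n0 fail=0; on 'c' 0 → fail=0;  out ∅∪∅=∅
  n2('bc'): parent n1 fail=0; on 'c' 0 → fail=17;  out ∅∪∅=∅
  n7('ac'): parent n6 fail=0; on 'c' 0 → fail=17;  out ∅∪∅=∅
  n12('bb'): parent n1 fail=0; on 'b' 0 → fail=1;  out ∅∪∅=∅
  n18('ca'): parent n17 fail=0; on 'a' 0 → fail=6;  out ∅∪∅=∅
  n27('cc'): parent n17 fail=0; on 'c' 0 → fail=17;  out {6}∪∅={6}
  n3('bcb'): parent n2 fail=17; on 'b' 17→0 → fail=1;  out ∅∪∅=∅
  n8('acc'): parent n7 fail=17; on 'c' 17 → fail=27;  out ∅∪{6}={6}
  n13('bba'): parent n12 fail=1; on 'a' 1→0 → fail=6;  out ∅∪∅=∅
  n19('cab'): parent n18 fail=6; on 'b' 6→0 → fail=1;  out ∅∪∅=∅
  n22('caa'): parent n18 fail=6; on 'a' 6→0 → fail=6;  out ∅∪∅=∅
  n4('bcba'): parent n3 fail=1; on 'a' 1→0 → fail=6;  out ∅∪∅=∅
  n9('accb'): parent n8 fail=27; on 'b' 27→17→0 → fail=1;  out ∅∪∅=∅
  n14('bbab'): parent n13 fail=6; on 'b' 6→0 → fail=1;  out ∅∪∅=∅
  n20('cabc'): parent n19 fail=1; on 'c' 1 → fail=2;  out ∅∪∅=∅
  n23('caaa'): parent n22 fail=6; on 'a' 6→0 → fail=6;  out ∅∪∅=∅
  n26('bbac'): parent n13 fail=6; on 'c' 6 → fail=7;  out {5}∪∅={5}
  n5('bcbac'): parent n4 fail=6; on 'c' 6 → fail=7;  out {0}∪∅={0}
  n10('accbc'): parent n9 fail=1; on 'c' 1 → fail=2;  out ∅∪∅=∅
  n15('bbabc'): parent n14 fail=1; on 'c' 1 → fail=2;  out ∅∪∅=∅
  n21('cabcb'): parent n20 fail=2; on 'b' 2 → fail=3;  out {3}∪∅={3}
  n24('caaaa'): parent n23 fail=6; on 'a' 6→0 → fail=6;  out ∅∪∅=∅
  n11('accbcc'): parent n10 fail=2; on 'c' 2→17 → fail=27;  out {1}∪{6}={1,6}
  n16('bbabcc'): parent n15 fail=2; on 'c' 2→17 → fail=27;  out {2}∪{6}={2,6}
  n25('caaaac'): parent n24 fail=6; on 'c' 6 → fail=7;  out {4}∪∅={4}

Scan:
i=0 'c': node 0→17
i=1 'c': node 17→27  ** P6@[0:1]
i=2 'b': node 27→1 (via fail)
i=3 'b': node 1→12
i=4 'b': node 12→12 (via fail)
i=5 'a': node 12→13
i=6 'c': node 13→26  ** P5@[3:6]
i=7 'b': node 26→1 (via fail)
i=8 'b': node 1→12
i=9 'a': node 12→13
i=10 'c': node 13→26  ** P5@[7:10]
i=11 'a': node 26→18 (via fail)
i=12 'b': node 18→19
i=13 'c': node 19→20
i=14 'a': node 20→18 (via fail)
i=15 'b': node 18→19
i=16 'c': node 19→20
i=17 'b': node 20→21  ** P3@[13:17]
i=18 'a': node 21→4 (via fail)
i=19 'b': node 4→1 (via fail)
i=20 'b': node 1→12
i=21 'c': node 12→2 (via fail)
i=22 'b': node 2→3
i=23 'b': node 3→12 (via fail)
i=24 'c': node 12→2 (via fail)
i=25 'c': node 2→27 (via fail)  ** P6@[24:25]
i=26 'a': node 27→18 (via fail)
i=27 'b': node 18→19
i=28 'b': node 19→12 (via fail)
i=29 'c': node 12→2 (via fail)
i=30 'b': node 2→3
i=31 'a': node 3→4
i=32 'c': node 4→5  ** P0@[28:32]
i=33 'b': node 5→1 (via fail)
i=34 'b': node 1→12
i=35 'a': node 12→13
i=36 'c': node 13→26  ** P5@[33:36]
i=37 'a': node 26→18 (via fail)
i=38 'a': node 18→22
i=39 'a': node 22→23
i=40 'c': node 23→7 (via fail)
i=41 'b': node 7→1 (via fail)
i=42 'b': node 1→12
i=43 'c': node 12→2 (via fail)

Result: [[1,6],[6,5],[10,5],[17,3],[25,6],[32,0],[36,5]]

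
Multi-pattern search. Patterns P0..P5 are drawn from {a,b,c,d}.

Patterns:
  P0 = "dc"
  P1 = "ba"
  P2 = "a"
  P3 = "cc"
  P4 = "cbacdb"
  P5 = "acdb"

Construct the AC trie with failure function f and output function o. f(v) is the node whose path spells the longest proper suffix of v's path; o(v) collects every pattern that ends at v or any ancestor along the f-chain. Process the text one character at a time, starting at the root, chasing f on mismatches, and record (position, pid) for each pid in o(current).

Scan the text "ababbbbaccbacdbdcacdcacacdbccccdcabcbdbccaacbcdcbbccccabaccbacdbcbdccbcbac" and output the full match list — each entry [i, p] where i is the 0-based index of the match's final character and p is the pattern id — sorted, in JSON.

Build automaton:
Trie nodes:
  0='ε' goto a→5 b→3 c→6 d→1
  1='d' goto c→2
  2='dc' goto ·  [P0 ends]
  3='b' goto a→4
  4='ba' goto ·  [P1 ends]
  5='a' goto c→13  [P2 ends]
  6='c' goto b→8 c→7
  7='cc' goto ·  [P3 ends]
  8='cb' goto a→9
  9='cba' goto c→10
  10='cbac' goto d→11
  11='cbacd' goto b→12
  12='cbacdb' goto ·  [P4 ends]
  13='ac' goto d→14
  14='acd' goto b→15
  15='acdb' goto ·  [P5 ends]

Failure links (BFS by depth):
  n1('d'): parent n0 fail=0; on 'd' 0 → fail=0;  out ∅∪∅=∅
  n3('b'): parent n0 fail=0; on 'b' 0 → fail=0;  out ∅∪∅=∅
  n5('a'): parent n0 fail=0; on 'a' 0 → fail=0;  out {2}∪∅={2}
  n6('c'): parent n0 fail=0; on 'c' 0 → fail=0;  out ∅∪∅=∅
  n2('dc'): parent n1 fail=0; on 'c' 0 → fail=6;  out {0}∪∅={0}
  n4('ba'): parent n3 fail=0; on 'a' 0 → fail=5;  out {1}∪{2}={1,2}
  n7('cc'): parent n6 fail=0; on 'c' 0 → fail=6;  out {3}∪∅={3}
  n8('cb'): parent n6 fail=0; on 'b' 0 → fail=3;  out ∅∪∅=∅
  n13('ac'): parent n5 fail=0; on 'c' 0 → fail=6;  out ∅∪∅=∅
  n9('cba'): parent n8 fail=3; on 'a' 3 → fail=4;  out ∅∪{1,2}={1,2}
  n14('acd'): parent n13 fail=6; on 'd' 6→0 → fail=1;  out ∅∪∅=∅
  n10('cbac'): parent n9 fail=4; on 'c' 4→5 → fail=13;  out ∅∪∅=∅
  n15('acdb'): parent n14 fail=1; on 'b' 1→0 → fail=3;  out {5}∪∅={5}
  n11('cbacd'): parent n10 fail=13; on 'd' 13 → fail=14;  out ∅∪∅=∅
  n12('cbacdb'): parent n11 fail=14; on 'b' 14 → fail=15;  out {4}∪{5}={4,5}

Text stream:
i=0 'a': node 0→5  emit P2@[0:0]
i=1 'b': node 5→3 (fail-walked)
i=2 'a': node 3→4  emit P1@[1:2],P2@[2:2]
i=3 'b': node 4→3 (fail-walked)
i=4 'b': node 3→3 (fail-walked)
i=5 'b': node 3→3 (fail-walked)
i=6 'b': node 3→3 (fail-walked)
i=7 'a': node 3→4  emit P1@[6:7],P2@[7:7]
i=8 'c': node 4→13 (fail-walked)
i=9 'c': node 13→7 (fail-walked)  emit P3@[8:9]
i=10 'b': node 7→8 (fail-walked)
i=11 'a': node 8→9  emit P1@[10:11],P2@[11:11]
i=12 'c': node 9→10
i=13 'd': node 10→11
i=14 'b': node 11→12  emit P4@[9:14],P5@[11:14]
i=15 'd': node 12→1 (fail-walked)
i=16 'c': node 1→2  emit P0@[15:16]
i=17 'a': node 2→5 (fail-walked)  emit P2@[17:17]
i=18 'c': node 5→13
i=19 'd': node 13→14
i=20 'c': node 14→2 (fail-walked)  emit P0@[19:20]
i=21 'a': node 2→5 (fail-walked)  emit P2@[21:21]
i=22 'c': node 5→13
i=23 'a': node 13→5 (fail-walked)  emit P2@[23:23]
i=24 'c': node 5→13
i=25 'd': node 13→14
i=26 'b': node 14→15  emit P5@[23:26]
i=27 'c': node 15→6 (fail-walked)
i=28 'c': node 6→7  emit P3@[27:28]
i=29 'c': node 7→7 (fail-walked)  emit P3@[28:29]
i=30 'c': node 7→7 (fail-walked)  emit P3@[29:30]
i=31 'd': node 7→1 (fail-walked)
i=32 'c': node 1→2  emit P0@[31:32]
i=33 'a': node 2→5 (fail-walked)  emit P2@[33:33]
i=34 'b': node 5→3 (fail-walked)
i=35 'c': node 3→6 (fail-walked)
i=36 'b': node 6→8
i=37 'd': node 8→1 (fail-walked)
i=38 'b': node 1→3 (fail-walked)
i=39 'c': node 3→6 (fail-walked)
i=40 'c': node 6→7  emit P3@[39:40]
i=41 'a': node 7→5 (fail-walked)  emit P2@[41:41]
i=42 'a': node 5→5 (fail-walked)  emit P2@[42:42]
i=43 'c': node 5→13
i=44 'b': node 13→8 (fail-walked)
i=45 'c': node 8→6 (fail-walked)
i=46 'd': node 6→1 (fail-walked)
i=47 'c': node 1→2  emit P0@[46:47]
i=48 'b': node 2→8 (fail-walked)
i=49 'b': node 8→3 (fail-walked)
i=50 'c': node 3→6 (fail-walked)
i=51 'c': node 6→7  emit P3@[50:51]
i=52 'c': node 7→7 (fail-walked)  emit P3@[51:52]
i=53 'c': node 7→7 (fail-walked)  emit P3@[52:53]
i=54 'a': node 7→5 (fail-walked)  emit P2@[54:54]
i=55 'b': node 5→3 (fail-walked)
i=56 'a': node 3→4  emit P1@[55:56],P2@[56:56]
i=57 'c': node 4→13 (fail-walked)
i=58 'c': node 13→7 (fail-walked)  emit P3@[57:58]
i=59 'b': node 7→8 (fail-walked)
i=60 'a': node 8→9  emit P1@[59:60],P2@[60:60]
i=61 'c': node 9→10
i=62 'd': node 10→11
i=63 'b': node 11→12  emit P4@[58:63],P5@[60:63]
i=64 'c': node 12→6 (fail-walked)
i=65 'b': node 6→8
i=66 'd': node 8→1 (fail-walked)
i=67 'c': node 1→2  emit P0@[66:67]
i=68 'c': node 2→7 (fail-walked)  emit P3@[67:68]
i=69 'b': node 7→8 (fail-walked)
i=70 'c': node 8→6 (fail-walked)
i=71 'b': node 6→8
i=72 'a': node 8→9  emit P1@[71:72],P2@[72:72]
i=73 'c': node 9→10

Matches: [[0,2],[2,1],[2,2],[7,1],[7,2],[9,3],[11,1],[11,2],[14,4],[14,5],[16,0],[17,2],[20,0],[21,2],[23,2],[26,5],[28,3],[29,3],[30,3],[32,0],[33,2],[40,3],[41,2],[42,2],[47,0],[51,3],[52,3],[53,3],[54,2],[56,1],[56,2],[58,3],[60,1],[60,2],[63,4],[63,5],[67,0],[68,3],[72,1],[72,2]]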